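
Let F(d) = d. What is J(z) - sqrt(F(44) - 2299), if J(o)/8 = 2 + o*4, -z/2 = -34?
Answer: 2192 - I*sqrt(2255) ≈ 2192.0 - 47.487*I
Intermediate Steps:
z = 68 (z = -2*(-34) = 68)
J(o) = 16 + 32*o (J(o) = 8*(2 + o*4) = 8*(2 + 4*o) = 16 + 32*o)
J(z) - sqrt(F(44) - 2299) = (16 + 32*68) - sqrt(44 - 2299) = (16 + 2176) - sqrt(-2255) = 2192 - I*sqrt(2255)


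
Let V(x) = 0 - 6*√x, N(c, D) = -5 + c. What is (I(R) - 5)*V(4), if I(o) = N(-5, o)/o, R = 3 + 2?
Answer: 84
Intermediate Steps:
R = 5
I(o) = -10/o (I(o) = (-5 - 5)/o = -10/o)
V(x) = -6*√x (V(x) = 0 - 6*√x = -6*√x)
(I(R) - 5)*V(4) = (-10/5 - 5)*(-6*√4) = (-10*⅕ - 5)*(-6*2) = (-2 - 5)*(-12) = -7*(-12) = 84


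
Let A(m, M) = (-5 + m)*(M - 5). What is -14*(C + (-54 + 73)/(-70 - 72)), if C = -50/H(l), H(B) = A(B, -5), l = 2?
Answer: 5369/213 ≈ 25.207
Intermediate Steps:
A(m, M) = (-5 + M)*(-5 + m) (A(m, M) = (-5 + m)*(-5 + M) = (-5 + M)*(-5 + m))
H(B) = 50 - 10*B (H(B) = 25 - 5*(-5) - 5*B - 5*B = 25 + 25 - 5*B - 5*B = 50 - 10*B)
C = -5/3 (C = -50/(50 - 10*2) = -50/(50 - 20) = -50/30 = -50*1/30 = -5/3 ≈ -1.6667)
-14*(C + (-54 + 73)/(-70 - 72)) = -14*(-5/3 + (-54 + 73)/(-70 - 72)) = -14*(-5/3 + 19/(-142)) = -14*(-5/3 + 19*(-1/142)) = -14*(-5/3 - 19/142) = -14*(-767/426) = 5369/213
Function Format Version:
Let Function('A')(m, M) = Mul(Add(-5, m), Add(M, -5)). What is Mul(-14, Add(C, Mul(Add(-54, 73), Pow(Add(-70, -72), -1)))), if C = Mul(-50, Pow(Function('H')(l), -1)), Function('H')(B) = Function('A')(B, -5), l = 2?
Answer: Rational(5369, 213) ≈ 25.207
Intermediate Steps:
Function('A')(m, M) = Mul(Add(-5, M), Add(-5, m)) (Function('A')(m, M) = Mul(Add(-5, m), Add(-5, M)) = Mul(Add(-5, M), Add(-5, m)))
Function('H')(B) = Add(50, Mul(-10, B)) (Function('H')(B) = Add(25, Mul(-5, -5), Mul(-5, B), Mul(-5, B)) = Add(25, 25, Mul(-5, B), Mul(-5, B)) = Add(50, Mul(-10, B)))
C = Rational(-5, 3) (C = Mul(-50, Pow(Add(50, Mul(-10, 2)), -1)) = Mul(-50, Pow(Add(50, -20), -1)) = Mul(-50, Pow(30, -1)) = Mul(-50, Rational(1, 30)) = Rational(-5, 3) ≈ -1.6667)
Mul(-14, Add(C, Mul(Add(-54, 73), Pow(Add(-70, -72), -1)))) = Mul(-14, Add(Rational(-5, 3), Mul(Add(-54, 73), Pow(Add(-70, -72), -1)))) = Mul(-14, Add(Rational(-5, 3), Mul(19, Pow(-142, -1)))) = Mul(-14, Add(Rational(-5, 3), Mul(19, Rational(-1, 142)))) = Mul(-14, Add(Rational(-5, 3), Rational(-19, 142))) = Mul(-14, Rational(-767, 426)) = Rational(5369, 213)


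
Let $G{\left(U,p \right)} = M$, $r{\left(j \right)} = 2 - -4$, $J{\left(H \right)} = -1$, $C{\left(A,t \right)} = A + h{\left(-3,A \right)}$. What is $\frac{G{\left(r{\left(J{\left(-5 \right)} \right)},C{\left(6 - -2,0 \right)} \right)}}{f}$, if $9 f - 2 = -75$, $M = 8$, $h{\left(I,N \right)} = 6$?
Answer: $- \frac{72}{73} \approx -0.9863$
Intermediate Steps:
$C{\left(A,t \right)} = 6 + A$ ($C{\left(A,t \right)} = A + 6 = 6 + A$)
$r{\left(j \right)} = 6$ ($r{\left(j \right)} = 2 + 4 = 6$)
$G{\left(U,p \right)} = 8$
$f = - \frac{73}{9}$ ($f = \frac{2}{9} + \frac{1}{9} \left(-75\right) = \frac{2}{9} - \frac{25}{3} = - \frac{73}{9} \approx -8.1111$)
$\frac{G{\left(r{\left(J{\left(-5 \right)} \right)},C{\left(6 - -2,0 \right)} \right)}}{f} = \frac{8}{- \frac{73}{9}} = 8 \left(- \frac{9}{73}\right) = - \frac{72}{73}$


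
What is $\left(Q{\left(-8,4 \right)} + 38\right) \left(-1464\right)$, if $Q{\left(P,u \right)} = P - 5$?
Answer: $-36600$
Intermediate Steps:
$Q{\left(P,u \right)} = -5 + P$
$\left(Q{\left(-8,4 \right)} + 38\right) \left(-1464\right) = \left(\left(-5 - 8\right) + 38\right) \left(-1464\right) = \left(-13 + 38\right) \left(-1464\right) = 25 \left(-1464\right) = -36600$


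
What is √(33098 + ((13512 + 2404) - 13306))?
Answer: 2*√8927 ≈ 188.97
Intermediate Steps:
√(33098 + ((13512 + 2404) - 13306)) = √(33098 + (15916 - 13306)) = √(33098 + 2610) = √35708 = 2*√8927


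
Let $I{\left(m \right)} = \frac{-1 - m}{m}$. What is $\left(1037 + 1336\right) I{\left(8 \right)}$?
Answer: $- \frac{21357}{8} \approx -2669.6$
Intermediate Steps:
$I{\left(m \right)} = \frac{-1 - m}{m}$
$\left(1037 + 1336\right) I{\left(8 \right)} = \left(1037 + 1336\right) \frac{-1 - 8}{8} = 2373 \frac{-1 - 8}{8} = 2373 \cdot \frac{1}{8} \left(-9\right) = 2373 \left(- \frac{9}{8}\right) = - \frac{21357}{8}$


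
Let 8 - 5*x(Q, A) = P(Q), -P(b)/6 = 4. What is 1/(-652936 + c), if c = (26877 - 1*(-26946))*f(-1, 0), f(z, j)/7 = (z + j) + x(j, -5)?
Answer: 5/6907867 ≈ 7.2381e-7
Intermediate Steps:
P(b) = -24 (P(b) = -6*4 = -24)
x(Q, A) = 32/5 (x(Q, A) = 8/5 - ⅕*(-24) = 8/5 + 24/5 = 32/5)
f(z, j) = 224/5 + 7*j + 7*z (f(z, j) = 7*((z + j) + 32/5) = 7*((j + z) + 32/5) = 7*(32/5 + j + z) = 224/5 + 7*j + 7*z)
c = 10172547/5 (c = (26877 - 1*(-26946))*(224/5 + 7*0 + 7*(-1)) = (26877 + 26946)*(224/5 + 0 - 7) = 53823*(189/5) = 10172547/5 ≈ 2.0345e+6)
1/(-652936 + c) = 1/(-652936 + 10172547/5) = 1/(6907867/5) = 5/6907867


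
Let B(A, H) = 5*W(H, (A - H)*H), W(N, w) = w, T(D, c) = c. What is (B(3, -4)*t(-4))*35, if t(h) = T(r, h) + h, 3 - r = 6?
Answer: 39200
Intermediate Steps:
r = -3 (r = 3 - 1*6 = 3 - 6 = -3)
t(h) = 2*h (t(h) = h + h = 2*h)
B(A, H) = 5*H*(A - H) (B(A, H) = 5*((A - H)*H) = 5*(H*(A - H)) = 5*H*(A - H))
(B(3, -4)*t(-4))*35 = ((5*(-4)*(3 - 1*(-4)))*(2*(-4)))*35 = ((5*(-4)*(3 + 4))*(-8))*35 = ((5*(-4)*7)*(-8))*35 = -140*(-8)*35 = 1120*35 = 39200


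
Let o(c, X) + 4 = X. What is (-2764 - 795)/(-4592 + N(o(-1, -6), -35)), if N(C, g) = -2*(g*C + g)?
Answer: 3559/5222 ≈ 0.68154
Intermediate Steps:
o(c, X) = -4 + X
N(C, g) = -2*g - 2*C*g (N(C, g) = -2*(C*g + g) = -2*(g + C*g) = -2*g - 2*C*g)
(-2764 - 795)/(-4592 + N(o(-1, -6), -35)) = (-2764 - 795)/(-4592 - 2*(-35)*(1 + (-4 - 6))) = -3559/(-4592 - 2*(-35)*(1 - 10)) = -3559/(-4592 - 2*(-35)*(-9)) = -3559/(-4592 - 630) = -3559/(-5222) = -3559*(-1/5222) = 3559/5222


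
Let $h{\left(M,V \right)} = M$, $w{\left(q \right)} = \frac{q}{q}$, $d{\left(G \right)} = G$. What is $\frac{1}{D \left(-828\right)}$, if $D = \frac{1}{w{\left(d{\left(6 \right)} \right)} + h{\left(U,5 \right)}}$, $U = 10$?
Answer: $- \frac{11}{828} \approx -0.013285$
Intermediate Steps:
$w{\left(q \right)} = 1$
$D = \frac{1}{11}$ ($D = \frac{1}{1 + 10} = \frac{1}{11} \approx 0.090909$)
$\frac{1}{D \left(-828\right)} = \frac{1}{\frac{1}{11} \left(-828\right)} = \frac{1}{- \frac{828}{11}} = - \frac{11}{828}$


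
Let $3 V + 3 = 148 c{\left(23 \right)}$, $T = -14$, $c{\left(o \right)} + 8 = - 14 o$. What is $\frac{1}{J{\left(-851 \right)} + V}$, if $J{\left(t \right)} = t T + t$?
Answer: $- \frac{1}{5218} \approx -0.00019164$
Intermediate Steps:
$c{\left(o \right)} = -8 - 14 o$
$J{\left(t \right)} = - 13 t$ ($J{\left(t \right)} = t \left(-14\right) + t = - 14 t + t = - 13 t$)
$V = -16281$ ($V = -1 + \frac{148 \left(-8 - 322\right)}{3} = -1 + \frac{148 \left(-330\right)}{3} = -1 + \frac{1}{3} \left(-48840\right) = -1 - 16280 = -16281$)
$\frac{1}{J{\left(-851 \right)} + V} = \frac{1}{\left(-13\right) \left(-851\right) - 16281} = \frac{1}{11063 - 16281} = \frac{1}{-5218} = - \frac{1}{5218}$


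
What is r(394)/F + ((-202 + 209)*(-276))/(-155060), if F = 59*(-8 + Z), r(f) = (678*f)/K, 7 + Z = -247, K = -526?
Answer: 3570650136/78798662155 ≈ 0.045314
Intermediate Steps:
Z = -254 (Z = -7 - 247 = -254)
r(f) = -339*f/263 (r(f) = (678*f)/(-526) = (678*f)*(-1/526) = -339*f/263)
F = -15458 (F = 59*(-8 - 254) = 59*(-262) = -15458)
r(394)/F + ((-202 + 209)*(-276))/(-155060) = -339/263*394/(-15458) + ((-202 + 209)*(-276))/(-155060) = -133566/263*(-1/15458) + (7*(-276))*(-1/155060) = 66783/2032727 - 1932*(-1/155060) = 66783/2032727 + 483/38765 = 3570650136/78798662155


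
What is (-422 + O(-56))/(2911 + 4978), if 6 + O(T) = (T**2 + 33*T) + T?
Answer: 804/7889 ≈ 0.10191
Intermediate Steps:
O(T) = -6 + T**2 + 34*T (O(T) = -6 + ((T**2 + 33*T) + T) = -6 + (T**2 + 34*T) = -6 + T**2 + 34*T)
(-422 + O(-56))/(2911 + 4978) = (-422 + (-6 + (-56)**2 + 34*(-56)))/(2911 + 4978) = (-422 + (-6 + 3136 - 1904))/7889 = (-422 + 1226)*(1/7889) = 804*(1/7889) = 804/7889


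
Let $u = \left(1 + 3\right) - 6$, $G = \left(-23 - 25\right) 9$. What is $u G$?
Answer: $864$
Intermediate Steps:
$G = -432$ ($G = \left(-48\right) 9 = -432$)
$u = -2$ ($u = 4 - 6 = -2$)
$u G = \left(-2\right) \left(-432\right) = 864$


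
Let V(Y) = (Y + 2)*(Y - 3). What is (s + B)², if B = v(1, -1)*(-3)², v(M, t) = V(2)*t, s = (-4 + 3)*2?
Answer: 1156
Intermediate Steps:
V(Y) = (-3 + Y)*(2 + Y) (V(Y) = (2 + Y)*(-3 + Y) = (-3 + Y)*(2 + Y))
s = -2 (s = -1*2 = -2)
v(M, t) = -4*t (v(M, t) = (-6 + 2² - 1*2)*t = (-6 + 4 - 2)*t = -4*t)
B = 36 (B = -4*(-1)*(-3)² = 4*9 = 36)
(s + B)² = (-2 + 36)² = 34² = 1156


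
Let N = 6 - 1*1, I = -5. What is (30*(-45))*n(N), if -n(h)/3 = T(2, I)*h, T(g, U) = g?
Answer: 40500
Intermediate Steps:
N = 5 (N = 6 - 1 = 5)
n(h) = -6*h
(30*(-45))*n(N) = (30*(-45))*(-6*5) = -1350*(-30) = 40500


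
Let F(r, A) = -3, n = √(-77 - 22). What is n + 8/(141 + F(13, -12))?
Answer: 4/69 + 3*I*√11 ≈ 0.057971 + 9.9499*I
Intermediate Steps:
n = 3*I*√11 (n = √(-99) = 3*I*√11 ≈ 9.9499*I)
n + 8/(141 + F(13, -12)) = 3*I*√11 + 8/(141 - 3) = 3*I*√11 + 8/138 = 3*I*√11 + (1/138)*8 = 3*I*√11 + 4/69 = 4/69 + 3*I*√11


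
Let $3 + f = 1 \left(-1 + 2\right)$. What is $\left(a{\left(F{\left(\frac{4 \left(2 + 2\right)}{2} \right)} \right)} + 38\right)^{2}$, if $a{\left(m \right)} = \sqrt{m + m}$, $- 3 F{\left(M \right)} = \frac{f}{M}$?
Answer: $\frac{\left(228 + \sqrt{6}\right)^{2}}{36} \approx 1475.2$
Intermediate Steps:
$f = -2$ ($f = -3 + 1 \left(-1 + 2\right) = -3 + 1 \cdot 1 = -3 + 1 = -2$)
$F{\left(M \right)} = \frac{2}{3 M}$ ($F{\left(M \right)} = - \frac{\left(-2\right) \frac{1}{M}}{3} = \frac{2}{3 M}$)
$a{\left(m \right)} = \sqrt{2} \sqrt{m}$ ($a{\left(m \right)} = \sqrt{2 m} = \sqrt{2} \sqrt{m}$)
$\left(a{\left(F{\left(\frac{4 \left(2 + 2\right)}{2} \right)} \right)} + 38\right)^{2} = \left(\sqrt{2} \sqrt{\frac{2}{3 \frac{4 \left(2 + 2\right)}{2}}} + 38\right)^{2} = \left(\sqrt{2} \sqrt{\frac{2}{3 \cdot 4 \cdot 4 \cdot \frac{1}{2}}} + 38\right)^{2} = \left(\sqrt{2} \sqrt{\frac{2}{3 \cdot 16 \cdot \frac{1}{2}}} + 38\right)^{2} = \left(\sqrt{2} \sqrt{\frac{2}{3 \cdot 8}} + 38\right)^{2} = \left(\sqrt{2} \sqrt{\frac{2}{3} \cdot \frac{1}{8}} + 38\right)^{2} = \left(\frac{\sqrt{2}}{2 \sqrt{3}} + 38\right)^{2} = \left(\sqrt{2} \frac{\sqrt{3}}{6} + 38\right)^{2} = \left(\frac{\sqrt{6}}{6} + 38\right)^{2} = \left(38 + \frac{\sqrt{6}}{6}\right)^{2}$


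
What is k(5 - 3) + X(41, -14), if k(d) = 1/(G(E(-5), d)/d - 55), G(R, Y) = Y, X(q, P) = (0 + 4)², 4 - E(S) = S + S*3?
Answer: 863/54 ≈ 15.981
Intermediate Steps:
E(S) = 4 - 4*S (E(S) = 4 - (S + S*3) = 4 - (S + 3*S) = 4 - 4*S)
X(q, P) = 16 (X(q, P) = 4² = 16)
k(d) = -1/54 (k(d) = 1/(d/d - 55) = 1/(1 - 55) = 1/(-54) = -1/54)
k(5 - 3) + X(41, -14) = -1/54 + 16 = 863/54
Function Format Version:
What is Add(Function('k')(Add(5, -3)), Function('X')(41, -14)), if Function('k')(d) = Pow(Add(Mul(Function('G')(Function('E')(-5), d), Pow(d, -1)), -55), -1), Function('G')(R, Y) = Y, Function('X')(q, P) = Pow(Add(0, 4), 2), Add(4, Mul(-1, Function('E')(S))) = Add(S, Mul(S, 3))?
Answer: Rational(863, 54) ≈ 15.981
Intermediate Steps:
Function('E')(S) = Add(4, Mul(-4, S)) (Function('E')(S) = Add(4, Mul(-1, Add(S, Mul(S, 3)))) = Add(4, Mul(-1, Add(S, Mul(3, S)))) = Add(4, Mul(-1, Mul(4, S))) = Add(4, Mul(-4, S)))
Function('X')(q, P) = 16 (Function('X')(q, P) = Pow(4, 2) = 16)
Function('k')(d) = Rational(-1, 54) (Function('k')(d) = Pow(Add(Mul(d, Pow(d, -1)), -55), -1) = Pow(Add(1, -55), -1) = Pow(-54, -1) = Rational(-1, 54))
Add(Function('k')(Add(5, -3)), Function('X')(41, -14)) = Add(Rational(-1, 54), 16) = Rational(863, 54)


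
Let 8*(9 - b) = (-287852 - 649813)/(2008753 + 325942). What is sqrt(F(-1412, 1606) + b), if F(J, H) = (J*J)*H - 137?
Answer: sqrt(92314479882543481070)/169796 ≈ 56586.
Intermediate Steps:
F(J, H) = -137 + H*J**2 (F(J, H) = J**2*H - 137 = H*J**2 - 137 = -137 + H*J**2)
b = 33807141/3735512 (b = 9 - (-287852 - 649813)/(8*(2008753 + 325942)) = 9 - (-937665)/(8*2334695) = 9 - 1/8*(-187533/466939) = 9 + 187533/3735512 = 33807141/3735512 ≈ 9.0502)
sqrt(F(-1412, 1606) + b) = sqrt((-137 + 1606*(-1412)**2) + 33807141/3735512) = sqrt((-137 + 1606*1993744) + 33807141/3735512) = sqrt((-137 + 3201952864) + 33807141/3735512) = sqrt(3201952727 + 33807141/3735512) = sqrt(11960932868948365/3735512) = sqrt(92314479882543481070)/169796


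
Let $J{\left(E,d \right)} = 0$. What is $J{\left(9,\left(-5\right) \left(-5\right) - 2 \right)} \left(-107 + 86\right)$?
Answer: $0$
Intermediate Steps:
$J{\left(9,\left(-5\right) \left(-5\right) - 2 \right)} \left(-107 + 86\right) = 0 \left(-107 + 86\right) = 0 \left(-21\right) = 0$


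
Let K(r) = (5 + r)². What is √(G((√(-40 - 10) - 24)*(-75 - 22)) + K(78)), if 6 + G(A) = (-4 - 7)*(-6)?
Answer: √6949 ≈ 83.361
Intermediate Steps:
G(A) = 60 (G(A) = -6 + (-4 - 7)*(-6) = -6 - 11*(-6) = -6 + 66 = 60)
√(G((√(-40 - 10) - 24)*(-75 - 22)) + K(78)) = √(60 + (5 + 78)²) = √(60 + 83²) = √(60 + 6889) = √6949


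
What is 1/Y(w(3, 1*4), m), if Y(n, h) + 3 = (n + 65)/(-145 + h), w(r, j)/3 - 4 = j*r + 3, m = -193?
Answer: -169/568 ≈ -0.29754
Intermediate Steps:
w(r, j) = 21 + 3*j*r (w(r, j) = 12 + 3*(j*r + 3) = 12 + 3*(3 + j*r) = 12 + (9 + 3*j*r) = 21 + 3*j*r)
Y(n, h) = -3 + (65 + n)/(-145 + h) (Y(n, h) = -3 + (n + 65)/(-145 + h) = -3 + (65 + n)/(-145 + h))
1/Y(w(3, 1*4), m) = 1/((500 + (21 + 3*(1*4)*3) - 3*(-193))/(-145 - 193)) = 1/((500 + (21 + 3*4*3) + 579)/(-338)) = 1/(-(500 + (21 + 36) + 579)/338) = 1/(-(500 + 57 + 579)/338) = 1/(-1/338*1136) = 1/(-568/169) = -169/568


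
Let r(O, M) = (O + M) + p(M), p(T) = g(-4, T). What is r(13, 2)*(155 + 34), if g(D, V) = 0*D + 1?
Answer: 3024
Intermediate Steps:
g(D, V) = 1 (g(D, V) = 0 + 1 = 1)
p(T) = 1
r(O, M) = 1 + M + O (r(O, M) = (O + M) + 1 = (M + O) + 1 = 1 + M + O)
r(13, 2)*(155 + 34) = (1 + 2 + 13)*(155 + 34) = 16*189 = 3024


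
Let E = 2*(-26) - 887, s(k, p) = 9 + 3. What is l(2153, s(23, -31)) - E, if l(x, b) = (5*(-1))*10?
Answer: 889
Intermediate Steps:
s(k, p) = 12
l(x, b) = -50 (l(x, b) = -5*10 = -50)
E = -939 (E = -52 - 887 = -939)
l(2153, s(23, -31)) - E = -50 - 1*(-939) = -50 + 939 = 889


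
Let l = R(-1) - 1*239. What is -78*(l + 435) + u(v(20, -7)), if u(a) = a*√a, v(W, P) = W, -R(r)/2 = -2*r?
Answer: -14976 + 40*√5 ≈ -14887.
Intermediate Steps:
R(r) = 4*r (R(r) = -(-4)*r = 4*r)
l = -243 (l = 4*(-1) - 1*239 = -4 - 239 = -243)
u(a) = a^(3/2)
-78*(l + 435) + u(v(20, -7)) = -78*(-243 + 435) + 20^(3/2) = -78*192 + 40*√5 = -14976 + 40*√5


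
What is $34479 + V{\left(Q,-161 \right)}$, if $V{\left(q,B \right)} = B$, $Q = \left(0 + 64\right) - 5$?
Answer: $34318$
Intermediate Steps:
$Q = 59$ ($Q = 64 - 5 = 59$)
$34479 + V{\left(Q,-161 \right)} = 34479 - 161 = 34318$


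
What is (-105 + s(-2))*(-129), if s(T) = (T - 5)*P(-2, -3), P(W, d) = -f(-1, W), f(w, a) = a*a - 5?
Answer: 14448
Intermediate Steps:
f(w, a) = -5 + a**2 (f(w, a) = a**2 - 5 = -5 + a**2)
P(W, d) = 5 - W**2 (P(W, d) = -(-5 + W**2) = 5 - W**2)
s(T) = -5 + T (s(T) = (T - 5)*(5 - 1*(-2)**2) = (-5 + T)*(5 - 1*4) = (-5 + T)*(5 - 4) = (-5 + T)*1 = -5 + T)
(-105 + s(-2))*(-129) = (-105 + (-5 - 2))*(-129) = (-105 - 7)*(-129) = -112*(-129) = 14448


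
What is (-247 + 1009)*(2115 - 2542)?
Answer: -325374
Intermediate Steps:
(-247 + 1009)*(2115 - 2542) = 762*(-427) = -325374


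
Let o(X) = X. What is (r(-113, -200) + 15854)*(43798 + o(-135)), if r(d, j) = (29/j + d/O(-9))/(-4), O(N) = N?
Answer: 4983103666643/7200 ≈ 6.9210e+8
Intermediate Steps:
r(d, j) = -29/(4*j) + d/36 (r(d, j) = (29/j + d/(-9))/(-4) = (29/j + d*(-⅑))*(-¼) = (29/j - d/9)*(-¼) = -29/(4*j) + d/36)
(r(-113, -200) + 15854)*(43798 + o(-135)) = ((1/36)*(-261 - 113*(-200))/(-200) + 15854)*(43798 - 135) = ((1/36)*(-1/200)*(-261 + 22600) + 15854)*43663 = ((1/36)*(-1/200)*22339 + 15854)*43663 = (-22339/7200 + 15854)*43663 = (114126461/7200)*43663 = 4983103666643/7200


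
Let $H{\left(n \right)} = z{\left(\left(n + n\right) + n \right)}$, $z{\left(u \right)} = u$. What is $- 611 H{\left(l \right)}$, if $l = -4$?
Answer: $7332$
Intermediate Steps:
$H{\left(n \right)} = 3 n$ ($H{\left(n \right)} = \left(n + n\right) + n = 2 n + n = 3 n$)
$- 611 H{\left(l \right)} = - 611 \cdot 3 \left(-4\right) = \left(-611\right) \left(-12\right) = 7332$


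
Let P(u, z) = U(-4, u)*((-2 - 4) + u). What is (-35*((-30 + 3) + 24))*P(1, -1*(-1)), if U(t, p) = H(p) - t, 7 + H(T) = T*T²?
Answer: 1050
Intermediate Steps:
H(T) = -7 + T³ (H(T) = -7 + T*T² = -7 + T³)
U(t, p) = -7 + p³ - t (U(t, p) = (-7 + p³) - t = -7 + p³ - t)
P(u, z) = (-6 + u)*(-3 + u³) (P(u, z) = (-7 + u³ - 1*(-4))*((-2 - 4) + u) = (-7 + u³ + 4)*(-6 + u) = (-3 + u³)*(-6 + u) = (-6 + u)*(-3 + u³))
(-35*((-30 + 3) + 24))*P(1, -1*(-1)) = (-35*((-30 + 3) + 24))*((-6 + 1)*(-3 + 1³)) = (-35*(-27 + 24))*(-5*(-3 + 1)) = (-35*(-3))*(-5*(-2)) = 105*10 = 1050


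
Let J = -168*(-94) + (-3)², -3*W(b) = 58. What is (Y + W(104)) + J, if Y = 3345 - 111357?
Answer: -276691/3 ≈ -92230.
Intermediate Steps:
Y = -108012
W(b) = -58/3 (W(b) = -⅓*58 = -58/3)
J = 15801 (J = 15792 + 9 = 15801)
(Y + W(104)) + J = (-108012 - 58/3) + 15801 = -324094/3 + 15801 = -276691/3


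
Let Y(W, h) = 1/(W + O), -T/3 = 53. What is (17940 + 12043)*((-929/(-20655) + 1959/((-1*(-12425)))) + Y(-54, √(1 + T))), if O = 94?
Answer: 2802663533521/410621400 ≈ 6825.4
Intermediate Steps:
T = -159 (T = -3*53 = -159)
Y(W, h) = 1/(94 + W) (Y(W, h) = 1/(W + 94) = 1/(94 + W))
(17940 + 12043)*((-929/(-20655) + 1959/((-1*(-12425)))) + Y(-54, √(1 + T))) = (17940 + 12043)*((-929/(-20655) + 1959/((-1*(-12425)))) + 1/(94 - 54)) = 29983*((-929*(-1/20655) + 1959/12425) + 1/40) = 29983*((929/20655 + 1959*(1/12425)) + 1/40) = 29983*((929/20655 + 1959/12425) + 1/40) = 29983*(10401194/51327675 + 1/40) = 29983*(93475087/410621400) = 2802663533521/410621400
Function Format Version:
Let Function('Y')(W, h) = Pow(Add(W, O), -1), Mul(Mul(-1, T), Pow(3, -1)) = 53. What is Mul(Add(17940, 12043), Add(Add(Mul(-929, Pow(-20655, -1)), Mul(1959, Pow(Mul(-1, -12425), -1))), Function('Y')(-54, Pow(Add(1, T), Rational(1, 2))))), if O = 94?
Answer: Rational(2802663533521, 410621400) ≈ 6825.4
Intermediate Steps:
T = -159 (T = Mul(-3, 53) = -159)
Function('Y')(W, h) = Pow(Add(94, W), -1) (Function('Y')(W, h) = Pow(Add(W, 94), -1) = Pow(Add(94, W), -1))
Mul(Add(17940, 12043), Add(Add(Mul(-929, Pow(-20655, -1)), Mul(1959, Pow(Mul(-1, -12425), -1))), Function('Y')(-54, Pow(Add(1, T), Rational(1, 2))))) = Mul(Add(17940, 12043), Add(Add(Mul(-929, Pow(-20655, -1)), Mul(1959, Pow(Mul(-1, -12425), -1))), Pow(Add(94, -54), -1))) = Mul(29983, Add(Add(Mul(-929, Rational(-1, 20655)), Mul(1959, Pow(12425, -1))), Pow(40, -1))) = Mul(29983, Add(Add(Rational(929, 20655), Mul(1959, Rational(1, 12425))), Rational(1, 40))) = Mul(29983, Add(Add(Rational(929, 20655), Rational(1959, 12425)), Rational(1, 40))) = Mul(29983, Add(Rational(10401194, 51327675), Rational(1, 40))) = Mul(29983, Rational(93475087, 410621400)) = Rational(2802663533521, 410621400)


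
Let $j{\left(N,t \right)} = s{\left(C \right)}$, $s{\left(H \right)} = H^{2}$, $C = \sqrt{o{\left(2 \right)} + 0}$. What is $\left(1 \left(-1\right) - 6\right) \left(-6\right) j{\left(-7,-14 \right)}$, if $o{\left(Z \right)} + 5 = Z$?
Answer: $-126$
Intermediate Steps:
$o{\left(Z \right)} = -5 + Z$
$C = i \sqrt{3}$ ($C = \sqrt{\left(-5 + 2\right) + 0} = \sqrt{-3 + 0} = \sqrt{-3} = i \sqrt{3} \approx 1.732 i$)
$j{\left(N,t \right)} = -3$ ($j{\left(N,t \right)} = \left(i \sqrt{3}\right)^{2} = -3$)
$\left(1 \left(-1\right) - 6\right) \left(-6\right) j{\left(-7,-14 \right)} = \left(1 \left(-1\right) - 6\right) \left(-6\right) \left(-3\right) = \left(-1 - 6\right) \left(-6\right) \left(-3\right) = \left(-7\right) \left(-6\right) \left(-3\right) = 42 \left(-3\right) = -126$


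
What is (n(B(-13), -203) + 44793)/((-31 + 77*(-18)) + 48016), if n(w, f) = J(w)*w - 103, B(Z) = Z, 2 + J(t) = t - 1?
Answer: 2138/2219 ≈ 0.96350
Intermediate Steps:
J(t) = -3 + t (J(t) = -2 + (t - 1) = -2 + (-1 + t) = -3 + t)
n(w, f) = -103 + w*(-3 + w) (n(w, f) = (-3 + w)*w - 103 = w*(-3 + w) - 103 = -103 + w*(-3 + w))
(n(B(-13), -203) + 44793)/((-31 + 77*(-18)) + 48016) = ((-103 - 13*(-3 - 13)) + 44793)/((-31 + 77*(-18)) + 48016) = ((-103 - 13*(-16)) + 44793)/((-31 - 1386) + 48016) = ((-103 + 208) + 44793)/(-1417 + 48016) = (105 + 44793)/46599 = 44898*(1/46599) = 2138/2219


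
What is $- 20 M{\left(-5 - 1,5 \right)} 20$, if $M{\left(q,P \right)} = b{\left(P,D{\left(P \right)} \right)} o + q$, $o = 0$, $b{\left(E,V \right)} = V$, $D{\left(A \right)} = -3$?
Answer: $2400$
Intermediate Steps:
$M{\left(q,P \right)} = q$ ($M{\left(q,P \right)} = \left(-3\right) 0 + q = 0 + q = q$)
$- 20 M{\left(-5 - 1,5 \right)} 20 = - 20 \left(-5 - 1\right) 20 = \left(-20\right) \left(-6\right) 20 = 120 \cdot 20 = 2400$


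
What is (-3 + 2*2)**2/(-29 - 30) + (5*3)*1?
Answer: 884/59 ≈ 14.983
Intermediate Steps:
(-3 + 2*2)**2/(-29 - 30) + (5*3)*1 = (-3 + 4)**2/(-59) + 15*1 = -1/59*1**2 + 15 = -1/59*1 + 15 = -1/59 + 15 = 884/59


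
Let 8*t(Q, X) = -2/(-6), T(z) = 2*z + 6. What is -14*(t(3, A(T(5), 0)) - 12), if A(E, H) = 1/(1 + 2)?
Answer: 2009/12 ≈ 167.42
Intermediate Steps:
T(z) = 6 + 2*z
A(E, H) = 1/3
t(Q, X) = 1/24 (t(Q, X) = (-2/(-6))/8 = (-2*(-1/6))/8 = (1/8)*(1/3) = 1/24)
-14*(t(3, A(T(5), 0)) - 12) = -14*(1/24 - 12) = -14*(-287/24) = 2009/12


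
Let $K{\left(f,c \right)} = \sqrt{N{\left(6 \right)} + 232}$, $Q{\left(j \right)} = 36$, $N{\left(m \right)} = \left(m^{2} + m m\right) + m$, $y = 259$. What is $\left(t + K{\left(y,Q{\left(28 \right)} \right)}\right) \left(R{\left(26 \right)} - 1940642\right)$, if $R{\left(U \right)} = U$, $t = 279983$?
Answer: $-543339489528 - 1940616 \sqrt{310} \approx -5.4337 \cdot 10^{11}$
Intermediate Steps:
$N{\left(m \right)} = m + 2 m^{2}$ ($N{\left(m \right)} = \left(m^{2} + m^{2}\right) + m = 2 m^{2} + m = m + 2 m^{2}$)
$K{\left(f,c \right)} = \sqrt{310}$ ($K{\left(f,c \right)} = \sqrt{6 \left(1 + 2 \cdot 6\right) + 232} = \sqrt{6 \left(1 + 12\right) + 232} = \sqrt{6 \cdot 13 + 232} = \sqrt{78 + 232} = \sqrt{310}$)
$\left(t + K{\left(y,Q{\left(28 \right)} \right)}\right) \left(R{\left(26 \right)} - 1940642\right) = \left(279983 + \sqrt{310}\right) \left(26 - 1940642\right) = \left(279983 + \sqrt{310}\right) \left(-1940616\right) = -543339489528 - 1940616 \sqrt{310}$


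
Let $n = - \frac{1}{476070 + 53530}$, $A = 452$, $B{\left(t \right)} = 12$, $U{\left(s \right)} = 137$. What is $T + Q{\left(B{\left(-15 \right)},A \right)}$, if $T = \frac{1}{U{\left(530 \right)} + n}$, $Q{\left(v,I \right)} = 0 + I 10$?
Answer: $\frac{327950029080}{72555199} \approx 4520.0$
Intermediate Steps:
$Q{\left(v,I \right)} = 10 I$ ($Q{\left(v,I \right)} = 0 + 10 I = 10 I$)
$n = - \frac{1}{529600} \approx -1.8882 \cdot 10^{-6}$
$T = \frac{529600}{72555199}$ ($T = \frac{1}{137 - \frac{1}{529600}} = \frac{1}{\frac{72555199}{529600}} = \frac{529600}{72555199} \approx 0.0072993$)
$T + Q{\left(B{\left(-15 \right)},A \right)} = \frac{529600}{72555199} + 10 \cdot 452 = \frac{529600}{72555199} + 4520 = \frac{327950029080}{72555199}$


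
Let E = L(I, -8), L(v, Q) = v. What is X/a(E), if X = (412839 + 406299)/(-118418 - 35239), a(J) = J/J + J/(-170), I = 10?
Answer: -2320891/409752 ≈ -5.6641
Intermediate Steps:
E = 10
a(J) = 1 - J/170 (a(J) = 1 + J*(-1/170) = 1 - J/170)
X = -273046/51219 (X = 819138/(-153657) = 819138*(-1/153657) = -273046/51219 ≈ -5.3309)
X/a(E) = -273046/(51219*(1 - 1/170*10)) = -273046/(51219*(1 - 1/17)) = -273046/(51219*16/17) = -273046/51219*17/16 = -2320891/409752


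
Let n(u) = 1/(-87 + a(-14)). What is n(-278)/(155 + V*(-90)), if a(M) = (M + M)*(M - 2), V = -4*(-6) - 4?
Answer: -1/593845 ≈ -1.6839e-6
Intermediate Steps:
V = 20 (V = 24 - 4 = 20)
a(M) = 2*M*(-2 + M) (a(M) = (2*M)*(-2 + M) = 2*M*(-2 + M))
n(u) = 1/361 (n(u) = 1/(-87 + 2*(-14)*(-2 - 14)) = 1/(-87 + 2*(-14)*(-16)) = 1/(-87 + 448) = 1/361)
n(-278)/(155 + V*(-90)) = 1/(361*(155 + 20*(-90))) = 1/(361*(155 - 1800)) = (1/361)/(-1645) = (1/361)*(-1/1645) = -1/593845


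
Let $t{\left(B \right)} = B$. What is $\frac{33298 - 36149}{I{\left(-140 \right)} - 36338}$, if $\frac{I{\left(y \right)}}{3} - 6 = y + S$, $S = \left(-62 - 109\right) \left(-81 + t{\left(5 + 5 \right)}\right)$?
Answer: $\frac{2851}{317} \approx 8.9937$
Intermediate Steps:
$S = 12141$ ($S = \left(-62 - 109\right) \left(-81 + \left(5 + 5\right)\right) = - 171 \left(-81 + 10\right) = \left(-171\right) \left(-71\right) = 12141$)
$I{\left(y \right)} = 36441 + 3 y$ ($I{\left(y \right)} = 18 + 3 \left(y + 12141\right) = 18 + 3 \left(12141 + y\right) = 18 + \left(36423 + 3 y\right) = 36441 + 3 y$)
$\frac{33298 - 36149}{I{\left(-140 \right)} - 36338} = \frac{33298 - 36149}{\left(36441 + 3 \left(-140\right)\right) - 36338} = - \frac{2851}{\left(36441 - 420\right) - 36338} = - \frac{2851}{36021 - 36338} = - \frac{2851}{-317} = \left(-2851\right) \left(- \frac{1}{317}\right) = \frac{2851}{317}$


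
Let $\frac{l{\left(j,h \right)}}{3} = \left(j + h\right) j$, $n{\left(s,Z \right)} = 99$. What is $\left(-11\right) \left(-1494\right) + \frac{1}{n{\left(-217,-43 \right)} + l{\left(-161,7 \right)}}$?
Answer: $\frac{1224020755}{74481} \approx 16434.0$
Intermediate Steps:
$l{\left(j,h \right)} = 3 j \left(h + j\right)$ ($l{\left(j,h \right)} = 3 \left(j + h\right) j = 3 \left(h + j\right) j = 3 j \left(h + j\right)$)
$\left(-11\right) \left(-1494\right) + \frac{1}{n{\left(-217,-43 \right)} + l{\left(-161,7 \right)}} = \left(-11\right) \left(-1494\right) + \frac{1}{99 + 3 \left(-161\right) \left(7 - 161\right)} = 16434 + \frac{1}{99 + 3 \left(-161\right) \left(-154\right)} = 16434 + \frac{1}{99 + 74382} = 16434 + \frac{1}{74481} = \frac{1224020755}{74481}$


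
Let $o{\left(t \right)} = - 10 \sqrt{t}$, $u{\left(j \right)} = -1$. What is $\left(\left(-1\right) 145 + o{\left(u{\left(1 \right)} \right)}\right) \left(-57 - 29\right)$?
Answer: $12470 + 860 i \approx 12470.0 + 860.0 i$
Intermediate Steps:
$\left(\left(-1\right) 145 + o{\left(u{\left(1 \right)} \right)}\right) \left(-57 - 29\right) = \left(\left(-1\right) 145 - 10 \sqrt{-1}\right) \left(-57 - 29\right) = \left(-145 - 10 i\right) \left(-86\right) = 12470 + 860 i$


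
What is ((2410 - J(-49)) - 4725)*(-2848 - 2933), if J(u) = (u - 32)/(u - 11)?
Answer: 267816387/20 ≈ 1.3391e+7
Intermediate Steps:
J(u) = (-32 + u)/(-11 + u)
((2410 - J(-49)) - 4725)*(-2848 - 2933) = ((2410 - (-32 - 49)/(-11 - 49)) - 4725)*(-2848 - 2933) = ((2410 - (-81)/(-60)) - 4725)*(-5781) = ((2410 - (-1)*(-81)/60) - 4725)*(-5781) = ((2410 - 1*27/20) - 4725)*(-5781) = ((2410 - 27/20) - 4725)*(-5781) = (48173/20 - 4725)*(-5781) = -46327/20*(-5781) = 267816387/20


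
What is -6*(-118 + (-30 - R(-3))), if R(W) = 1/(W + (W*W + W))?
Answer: 890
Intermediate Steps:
R(W) = 1/(W**2 + 2*W) (R(W) = 1/(W + (W**2 + W)) = 1/(W + (W + W**2)) = 1/(W**2 + 2*W))
-6*(-118 + (-30 - R(-3))) = -6*(-118 + (-30 - 1/((-3)*(2 - 3)))) = -6*(-118 + (-30 - (-1)/(3*(-1)))) = -6*(-118 + (-30 - (-1)*(-1)/3)) = -6*(-118 + (-30 - 1*1/3)) = -6*(-118 + (-30 - 1/3)) = -6*(-118 - 91/3) = -6*(-445/3) = 890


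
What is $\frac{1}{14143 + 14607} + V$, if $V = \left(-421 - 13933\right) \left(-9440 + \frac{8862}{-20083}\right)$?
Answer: $\frac{11177215746117869}{82483750} \approx 1.3551 \cdot 10^{8}$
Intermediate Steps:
$V = \frac{388772721604}{2869}$ ($V = - 14354 \left(-9440 + 8862 \left(- \frac{1}{20083}\right)\right) = - 14354 \left(-9440 - \frac{1266}{2869}\right) = \left(-14354\right) \left(- \frac{27084626}{2869}\right) = \frac{388772721604}{2869} \approx 1.3551 \cdot 10^{8}$)
$\frac{1}{14143 + 14607} + V = \frac{1}{14143 + 14607} + \frac{388772721604}{2869} = \frac{1}{28750} + \frac{388772721604}{2869} = \frac{11177215746117869}{82483750}$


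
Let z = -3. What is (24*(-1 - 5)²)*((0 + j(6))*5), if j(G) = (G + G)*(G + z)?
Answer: 155520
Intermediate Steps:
j(G) = 2*G*(-3 + G) (j(G) = (G + G)*(G - 3) = (2*G)*(-3 + G) = 2*G*(-3 + G))
(24*(-1 - 5)²)*((0 + j(6))*5) = (24*(-1 - 5)²)*((0 + 2*6*(-3 + 6))*5) = (24*(-6)²)*((0 + 2*6*3)*5) = (24*36)*((0 + 36)*5) = 864*(36*5) = 864*180 = 155520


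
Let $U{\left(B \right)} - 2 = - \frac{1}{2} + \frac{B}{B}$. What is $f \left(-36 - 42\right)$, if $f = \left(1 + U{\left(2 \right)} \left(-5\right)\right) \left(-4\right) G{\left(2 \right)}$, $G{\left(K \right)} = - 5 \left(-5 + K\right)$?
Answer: $-53820$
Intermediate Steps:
$U{\left(B \right)} = \frac{5}{2}$ ($U{\left(B \right)} = 2 + \left(- \frac{1}{2} + \frac{B}{B}\right) = 2 + \left(\left(-1\right) \frac{1}{2} + 1\right) = 2 + \left(- \frac{1}{2} + 1\right) = 2 + \frac{1}{2} = \frac{5}{2}$)
$G{\left(K \right)} = 25 - 5 K$
$f = 690$ ($f = \left(1 + \frac{5}{2} \left(-5\right)\right) \left(-4\right) \left(25 - 10\right) = \left(1 - \frac{25}{2}\right) \left(-4\right) \left(25 - 10\right) = \left(- \frac{23}{2}\right) \left(-4\right) 15 = 46 \cdot 15 = 690$)
$f \left(-36 - 42\right) = 690 \left(-36 - 42\right) = 690 \left(-78\right) = -53820$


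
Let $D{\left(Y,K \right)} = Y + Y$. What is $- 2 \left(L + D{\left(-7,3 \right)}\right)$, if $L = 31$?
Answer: $-34$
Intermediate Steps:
$D{\left(Y,K \right)} = 2 Y$
$- 2 \left(L + D{\left(-7,3 \right)}\right) = - 2 \left(31 + 2 \left(-7\right)\right) = - 2 \left(31 - 14\right) = \left(-2\right) 17 = -34$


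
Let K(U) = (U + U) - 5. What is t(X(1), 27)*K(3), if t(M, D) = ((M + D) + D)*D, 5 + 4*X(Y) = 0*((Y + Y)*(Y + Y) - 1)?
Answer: 5697/4 ≈ 1424.3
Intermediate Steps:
X(Y) = -5/4 (X(Y) = -5/4 + (0*((Y + Y)*(Y + Y) - 1))/4 = -5/4 + (0*((2*Y)*(2*Y) - 1))/4 = -5/4 + (0*(4*Y² - 1))/4 = -5/4 + (0*(-1 + 4*Y²))/4 = -5/4 + (¼)*0 = -5/4 + 0 = -5/4)
t(M, D) = D*(M + 2*D) (t(M, D) = ((D + M) + D)*D = (M + 2*D)*D = D*(M + 2*D))
K(U) = -5 + 2*U (K(U) = 2*U - 5 = -5 + 2*U)
t(X(1), 27)*K(3) = (27*(-5/4 + 2*27))*(-5 + 2*3) = (27*(-5/4 + 54))*(-5 + 6) = (27*(211/4))*1 = (5697/4)*1 = 5697/4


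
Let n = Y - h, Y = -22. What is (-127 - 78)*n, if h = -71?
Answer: -10045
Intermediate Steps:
n = 49 (n = -22 - 1*(-71) = -22 + 71 = 49)
(-127 - 78)*n = (-127 - 78)*49 = -205*49 = -10045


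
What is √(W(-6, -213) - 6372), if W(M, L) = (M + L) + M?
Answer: 3*I*√733 ≈ 81.222*I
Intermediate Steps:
W(M, L) = L + 2*M (W(M, L) = (L + M) + M = L + 2*M)
√(W(-6, -213) - 6372) = √((-213 + 2*(-6)) - 6372) = √((-213 - 12) - 6372) = √(-225 - 6372) = √(-6597) = 3*I*√733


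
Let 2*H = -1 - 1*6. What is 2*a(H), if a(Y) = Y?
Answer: -7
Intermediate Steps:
H = -7/2 (H = (-1 - 1*6)/2 = (-1 - 6)/2 = (½)*(-7) = -7/2 ≈ -3.5000)
2*a(H) = 2*(-7/2) = -7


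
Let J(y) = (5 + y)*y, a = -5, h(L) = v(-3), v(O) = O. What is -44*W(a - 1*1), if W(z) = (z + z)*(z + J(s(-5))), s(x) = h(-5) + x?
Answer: 9504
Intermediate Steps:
h(L) = -3
s(x) = -3 + x
J(y) = y*(5 + y)
W(z) = 2*z*(24 + z) (W(z) = (z + z)*(z + (-3 - 5)*(5 + (-3 - 5))) = (2*z)*(z - 8*(5 - 8)) = (2*z)*(z - 8*(-3)) = (2*z)*(z + 24) = (2*z)*(24 + z) = 2*z*(24 + z))
-44*W(a - 1*1) = -88*(-5 - 1*1)*(24 + (-5 - 1*1)) = -88*(-5 - 1)*(24 + (-5 - 1)) = -88*(-6)*(24 - 6) = -88*(-6)*18 = -44*(-216) = 9504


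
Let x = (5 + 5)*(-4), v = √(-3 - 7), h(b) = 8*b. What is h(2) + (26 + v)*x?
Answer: -1024 - 40*I*√10 ≈ -1024.0 - 126.49*I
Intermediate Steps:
v = I*√10 (v = √(-10) = I*√10 ≈ 3.1623*I)
x = -40 (x = 10*(-4) = -40)
h(2) + (26 + v)*x = 8*2 + (26 + I*√10)*(-40) = 16 + (-1040 - 40*I*√10) = -1024 - 40*I*√10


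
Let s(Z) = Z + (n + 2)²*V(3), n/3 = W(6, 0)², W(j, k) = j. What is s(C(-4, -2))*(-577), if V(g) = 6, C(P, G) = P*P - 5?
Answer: -41896547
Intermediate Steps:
C(P, G) = -5 + P² (C(P, G) = P² - 5 = -5 + P²)
n = 108 (n = 3*6² = 3*36 = 108)
s(Z) = 72600 + Z (s(Z) = Z + (108 + 2)²*6 = Z + 110²*6 = Z + 12100*6 = Z + 72600 = 72600 + Z)
s(C(-4, -2))*(-577) = (72600 + (-5 + (-4)²))*(-577) = (72600 + (-5 + 16))*(-577) = (72600 + 11)*(-577) = 72611*(-577) = -41896547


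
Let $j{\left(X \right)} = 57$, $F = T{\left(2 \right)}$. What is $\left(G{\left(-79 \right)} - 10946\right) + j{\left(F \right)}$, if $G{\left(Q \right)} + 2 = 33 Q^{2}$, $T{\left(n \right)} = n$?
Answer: $195062$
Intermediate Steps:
$F = 2$
$G{\left(Q \right)} = -2 + 33 Q^{2}$
$\left(G{\left(-79 \right)} - 10946\right) + j{\left(F \right)} = \left(\left(-2 + 33 \left(-79\right)^{2}\right) - 10946\right) + 57 = \left(\left(-2 + 33 \cdot 6241\right) - 10946\right) + 57 = \left(\left(-2 + 205953\right) - 10946\right) + 57 = \left(205951 - 10946\right) + 57 = 195005 + 57 = 195062$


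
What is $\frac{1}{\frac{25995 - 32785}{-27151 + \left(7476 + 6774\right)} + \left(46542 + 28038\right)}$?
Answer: $\frac{19}{1417030} \approx 1.3408 \cdot 10^{-5}$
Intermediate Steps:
$\frac{1}{\frac{25995 - 32785}{-27151 + \left(7476 + 6774\right)} + \left(46542 + 28038\right)} = \frac{1}{- \frac{6790}{-27151 + 14250} + 74580} = \frac{1}{- \frac{6790}{-12901} + 74580} = \frac{1}{\left(-6790\right) \left(- \frac{1}{12901}\right) + 74580} = \frac{1}{\frac{10}{19} + 74580} = \frac{1}{\frac{1417030}{19}} = \frac{19}{1417030}$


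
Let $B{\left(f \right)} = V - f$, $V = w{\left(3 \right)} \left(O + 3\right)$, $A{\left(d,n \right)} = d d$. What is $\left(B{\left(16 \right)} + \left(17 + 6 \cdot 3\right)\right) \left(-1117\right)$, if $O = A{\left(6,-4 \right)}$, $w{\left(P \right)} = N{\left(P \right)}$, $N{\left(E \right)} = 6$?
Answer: $-282601$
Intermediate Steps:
$A{\left(d,n \right)} = d^{2}$
$w{\left(P \right)} = 6$
$O = 36$ ($O = 6^{2} = 36$)
$V = 234$ ($V = 6 \left(36 + 3\right) = 6 \cdot 39 = 234$)
$B{\left(f \right)} = 234 - f$
$\left(B{\left(16 \right)} + \left(17 + 6 \cdot 3\right)\right) \left(-1117\right) = \left(\left(234 - 16\right) + \left(17 + 6 \cdot 3\right)\right) \left(-1117\right) = \left(\left(234 - 16\right) + \left(17 + 18\right)\right) \left(-1117\right) = \left(218 + 35\right) \left(-1117\right) = 253 \left(-1117\right) = -282601$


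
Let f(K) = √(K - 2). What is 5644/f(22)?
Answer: 2822*√5/5 ≈ 1262.0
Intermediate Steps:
f(K) = √(-2 + K)
5644/f(22) = 5644/(√(-2 + 22)) = 5644/(√20) = 5644/((2*√5)) = 5644*(√5/10) = 2822*√5/5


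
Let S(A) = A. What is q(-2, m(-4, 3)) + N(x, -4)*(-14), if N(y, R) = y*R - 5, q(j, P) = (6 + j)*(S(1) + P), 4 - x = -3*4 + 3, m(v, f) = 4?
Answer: 818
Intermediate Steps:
x = 13 (x = 4 - (-3*4 + 3) = 4 - (-12 + 3) = 4 - 1*(-9) = 4 + 9 = 13)
q(j, P) = (1 + P)*(6 + j) (q(j, P) = (6 + j)*(1 + P) = (1 + P)*(6 + j))
N(y, R) = -5 + R*y (N(y, R) = R*y - 5 = -5 + R*y)
q(-2, m(-4, 3)) + N(x, -4)*(-14) = (6 - 2 + 6*4 + 4*(-2)) + (-5 - 4*13)*(-14) = (6 - 2 + 24 - 8) + (-5 - 52)*(-14) = 20 - 57*(-14) = 20 + 798 = 818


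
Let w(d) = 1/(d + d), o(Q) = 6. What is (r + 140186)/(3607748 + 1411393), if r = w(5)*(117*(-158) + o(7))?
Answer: 138338/5019141 ≈ 0.027562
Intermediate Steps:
w(d) = 1/(2*d)
r = -1848 (r = ((1/2)/5)*(117*(-158) + 6) = ((1/2)*(1/5))*(-18486 + 6) = (1/10)*(-18480) = -1848)
(r + 140186)/(3607748 + 1411393) = (-1848 + 140186)/(3607748 + 1411393) = 138338/5019141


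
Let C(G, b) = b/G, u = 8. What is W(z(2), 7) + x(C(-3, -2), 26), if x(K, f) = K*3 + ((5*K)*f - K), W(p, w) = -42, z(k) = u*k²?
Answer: 46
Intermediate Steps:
z(k) = 8*k²
x(K, f) = 2*K + 5*K*f (x(K, f) = 3*K + (5*K*f - K) = 3*K + (-K + 5*K*f) = 2*K + 5*K*f)
W(z(2), 7) + x(C(-3, -2), 26) = -42 + (-2/(-3))*(2 + 5*26) = -42 + (-2*(-⅓))*(2 + 130) = -42 + (⅔)*132 = -42 + 88 = 46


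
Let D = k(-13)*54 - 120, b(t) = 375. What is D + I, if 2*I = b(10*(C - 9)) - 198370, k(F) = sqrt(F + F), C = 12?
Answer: -198235/2 + 54*I*sqrt(26) ≈ -99118.0 + 275.35*I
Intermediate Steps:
k(F) = sqrt(2)*sqrt(F) (k(F) = sqrt(2*F) = sqrt(2)*sqrt(F))
I = -197995/2 (I = (375 - 198370)/2 = (1/2)*(-197995) = -197995/2 ≈ -98998.)
D = -120 + 54*I*sqrt(26) (D = (sqrt(2)*sqrt(-13))*54 - 120 = (sqrt(2)*(I*sqrt(13)))*54 - 120 = (I*sqrt(26))*54 - 120 = 54*I*sqrt(26) - 120 = -120 + 54*I*sqrt(26) ≈ -120.0 + 275.35*I)
D + I = (-120 + 54*I*sqrt(26)) - 197995/2 = -198235/2 + 54*I*sqrt(26)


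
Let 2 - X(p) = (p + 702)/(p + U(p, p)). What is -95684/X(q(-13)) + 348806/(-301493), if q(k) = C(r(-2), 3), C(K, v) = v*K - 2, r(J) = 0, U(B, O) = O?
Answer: -28909794874/53364261 ≈ -541.74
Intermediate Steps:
C(K, v) = -2 + K*v (C(K, v) = K*v - 2 = -2 + K*v)
q(k) = -2 (q(k) = -2 + 0*3 = -2 + 0 = -2)
X(p) = 2 - (702 + p)/(2*p) (X(p) = 2 - (p + 702)/(p + p) = 2 - (702 + p)/(2*p))
-95684/X(q(-13)) + 348806/(-301493) = -95684/(3/2 - 351/(-2)) + 348806/(-301493) = -95684/(3/2 - 351*(-½)) + 348806*(-1/301493) = -95684/(3/2 + 351/2) - 348806/301493 = -95684/177 - 348806/301493 = -28909794874/53364261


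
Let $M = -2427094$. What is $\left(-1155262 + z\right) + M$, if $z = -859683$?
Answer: $-4442039$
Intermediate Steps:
$\left(-1155262 + z\right) + M = \left(-1155262 - 859683\right) - 2427094 = -2014945 - 2427094 = -4442039$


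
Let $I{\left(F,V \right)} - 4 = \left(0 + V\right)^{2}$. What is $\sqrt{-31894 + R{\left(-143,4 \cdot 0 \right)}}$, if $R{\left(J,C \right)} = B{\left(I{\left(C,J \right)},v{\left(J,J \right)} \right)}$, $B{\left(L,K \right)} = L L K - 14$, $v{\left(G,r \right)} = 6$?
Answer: $\sqrt{2509919346} \approx 50099.0$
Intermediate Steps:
$I{\left(F,V \right)} = 4 + V^{2}$ ($I{\left(F,V \right)} = 4 + \left(0 + V\right)^{2} = 4 + V^{2}$)
$B{\left(L,K \right)} = -14 + K L^{2}$ ($B{\left(L,K \right)} = L^{2} K - 14 = K L^{2} - 14 = -14 + K L^{2}$)
$R{\left(J,C \right)} = -14 + 6 \left(4 + J^{2}\right)^{2}$
$\sqrt{-31894 + R{\left(-143,4 \cdot 0 \right)}} = \sqrt{-31894 - \left(14 - 6 \left(4 + \left(-143\right)^{2}\right)^{2}\right)} = \sqrt{-31894 - \left(14 - 6 \left(4 + 20449\right)^{2}\right)} = \sqrt{-31894 - \left(14 - 6 \cdot 20453^{2}\right)} = \sqrt{-31894 + \left(-14 + 6 \cdot 418325209\right)} = \sqrt{-31894 + \left(-14 + 2509951254\right)} = \sqrt{-31894 + 2509951240} = \sqrt{2509919346}$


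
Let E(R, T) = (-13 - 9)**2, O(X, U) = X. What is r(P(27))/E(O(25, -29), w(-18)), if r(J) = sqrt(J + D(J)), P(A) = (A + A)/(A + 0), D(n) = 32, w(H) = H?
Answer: sqrt(34)/484 ≈ 0.012047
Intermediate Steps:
P(A) = 2 (P(A) = (2*A)/A = 2)
r(J) = sqrt(32 + J) (r(J) = sqrt(J + 32) = sqrt(32 + J))
E(R, T) = 484 (E(R, T) = (-22)**2 = 484)
r(P(27))/E(O(25, -29), w(-18)) = sqrt(32 + 2)/484 = sqrt(34)*(1/484) = sqrt(34)/484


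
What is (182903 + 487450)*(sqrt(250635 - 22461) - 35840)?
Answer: -24025451520 + 670353*sqrt(228174) ≈ -2.3705e+10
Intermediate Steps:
(182903 + 487450)*(sqrt(250635 - 22461) - 35840) = 670353*(sqrt(228174) - 35840) = 670353*(-35840 + sqrt(228174)) = -24025451520 + 670353*sqrt(228174)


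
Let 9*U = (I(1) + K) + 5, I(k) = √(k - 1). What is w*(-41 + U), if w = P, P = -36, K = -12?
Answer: 1504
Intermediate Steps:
w = -36
I(k) = √(-1 + k)
U = -7/9 (U = ((√(-1 + 1) - 12) + 5)/9 = ((√0 - 12) + 5)/9 = ((0 - 12) + 5)/9 = (-12 + 5)/9 = (⅑)*(-7) = -7/9 ≈ -0.77778)
w*(-41 + U) = -36*(-41 - 7/9) = -36*(-376/9) = 1504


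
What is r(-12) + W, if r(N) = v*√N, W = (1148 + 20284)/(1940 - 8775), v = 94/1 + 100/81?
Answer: -21432/6835 + 15428*I*√3/81 ≈ -3.1356 + 329.9*I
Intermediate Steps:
v = 7714/81 (v = 94*1 + 100*(1/81) = 94 + 100/81 = 7714/81 ≈ 95.235)
W = -21432/6835 (W = 21432/(-6835) = 21432*(-1/6835) = -21432/6835 ≈ -3.1356)
r(N) = 7714*√N/81
r(-12) + W = 7714*√(-12)/81 - 21432/6835 = 7714*(2*I*√3)/81 - 21432/6835 = 15428*I*√3/81 - 21432/6835 = -21432/6835 + 15428*I*√3/81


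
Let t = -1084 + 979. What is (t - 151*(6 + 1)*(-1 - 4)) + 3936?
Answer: 9116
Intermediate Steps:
t = -105
(t - 151*(6 + 1)*(-1 - 4)) + 3936 = (-105 - 151*(6 + 1)*(-1 - 4)) + 3936 = (-105 - 151*7*(-5)) + 3936 = (-105 - 151*(-35)) + 3936 = (-105 - 1*(-5285)) + 3936 = (-105 + 5285) + 3936 = 5180 + 3936 = 9116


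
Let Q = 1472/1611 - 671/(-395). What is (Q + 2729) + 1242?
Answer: 2528588416/636345 ≈ 3973.6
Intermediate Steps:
Q = 1662421/636345 (Q = 1472*(1/1611) - 671*(-1/395) = 1472/1611 + 671/395 = 1662421/636345 ≈ 2.6125)
(Q + 2729) + 1242 = (1662421/636345 + 2729) + 1242 = 1738247926/636345 + 1242 = 2528588416/636345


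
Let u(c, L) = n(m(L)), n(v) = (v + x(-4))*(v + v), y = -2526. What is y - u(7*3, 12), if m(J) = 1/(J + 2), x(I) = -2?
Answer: -247521/98 ≈ -2525.7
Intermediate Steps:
m(J) = 1/(2 + J)
n(v) = 2*v*(-2 + v) (n(v) = (v - 2)*(v + v) = (-2 + v)*(2*v) = 2*v*(-2 + v))
u(c, L) = 2*(-2 + 1/(2 + L))/(2 + L)
y - u(7*3, 12) = -2526 - 2*(-3 - 2*12)/(2 + 12)² = -2526 - 2*(-3 - 24)/14² = -2526 - 2*(-27)/196 = -2526 - 1*(-27/98) = -2526 + 27/98 = -247521/98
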